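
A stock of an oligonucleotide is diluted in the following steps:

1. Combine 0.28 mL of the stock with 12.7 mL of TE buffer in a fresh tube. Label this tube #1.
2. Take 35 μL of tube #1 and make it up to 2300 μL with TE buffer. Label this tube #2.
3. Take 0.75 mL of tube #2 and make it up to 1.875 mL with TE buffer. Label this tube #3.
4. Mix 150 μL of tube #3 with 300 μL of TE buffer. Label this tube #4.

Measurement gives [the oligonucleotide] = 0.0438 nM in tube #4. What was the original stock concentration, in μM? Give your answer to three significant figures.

1.00 μM

Step 1: 0.28 mL + 12.7 mL = 12.98 mL total → factor 12.98/0.28 = 46.357
Step 2: 35 μL brought to 2300 μL → factor 2300/35 = 65.714
Step 3: 0.75 mL brought to 1.875 mL → factor 1.875/0.75 = 2.5
Step 4: 150 μL + 300 μL = 450 μL total → factor 450/150 = 3
Overall dilution factor = 46.357 × 65.714 × 2.5 × 3 = 22847
Stock = 0.0438 nM × 22847 = 1001 nM = 1.00 μM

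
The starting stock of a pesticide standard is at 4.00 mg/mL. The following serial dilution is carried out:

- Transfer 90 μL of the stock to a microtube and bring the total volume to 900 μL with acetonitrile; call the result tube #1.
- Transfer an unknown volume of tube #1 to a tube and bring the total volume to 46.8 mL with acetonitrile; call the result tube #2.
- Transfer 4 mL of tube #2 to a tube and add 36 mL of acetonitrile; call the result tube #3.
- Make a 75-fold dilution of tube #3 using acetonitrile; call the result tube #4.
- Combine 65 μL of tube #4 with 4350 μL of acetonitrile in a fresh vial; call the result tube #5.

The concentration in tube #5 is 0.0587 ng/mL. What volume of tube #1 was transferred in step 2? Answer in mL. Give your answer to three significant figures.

0.350 mL

Step 1: 90 μL brought to 900 μL → factor 900/90 = 10
Step 2: v brought to 46.8 mL → factor = 46.8 mL/v
Step 3: 4 mL + 36 mL = 40 mL total → factor 40/4 = 10
Step 4: 75-fold → factor 75
Step 5: 65 μL + 4350 μL = 4415 μL total → factor 4415/65 = 67.923
Product of known-step factors = 5.0942 × 10^5
Overall factor = 4.00 mg/mL / (0.0587 ng/mL) = 6.8143 × 10^7
Step-2 factor = 6.8143 × 10^7 / 5.0942 × 10^5 = 133.77
v = 46.8 mL / 133.77 = 0.350 mL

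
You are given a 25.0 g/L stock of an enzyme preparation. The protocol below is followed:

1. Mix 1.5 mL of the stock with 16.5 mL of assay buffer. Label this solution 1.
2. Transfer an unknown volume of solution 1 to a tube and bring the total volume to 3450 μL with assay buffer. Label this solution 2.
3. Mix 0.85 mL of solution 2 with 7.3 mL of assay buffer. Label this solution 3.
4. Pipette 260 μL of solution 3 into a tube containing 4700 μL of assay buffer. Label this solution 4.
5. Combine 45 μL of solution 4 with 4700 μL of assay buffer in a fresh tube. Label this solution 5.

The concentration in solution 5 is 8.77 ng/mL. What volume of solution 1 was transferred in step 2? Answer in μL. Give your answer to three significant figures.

Step 1: 1.5 mL + 16.5 mL = 18 mL total → factor 18/1.5 = 12
Step 2: v brought to 3450 μL → factor = 3450 μL/v
Step 3: 0.85 mL + 7.3 mL = 8.15 mL total → factor 8.15/0.85 = 9.5882
Step 4: 260 μL + 4700 μL = 4960 μL total → factor 4960/260 = 19.077
Step 5: 45 μL + 4700 μL = 4745 μL total → factor 4745/45 = 105.44
Product of known-step factors = 2.3145 × 10^5
Overall factor = 25.0 g/L / (8.77 ng/mL) = 2.8506 × 10^6
Step-2 factor = 2.8506 × 10^6 / 2.3145 × 10^5 = 12.317
v = 3450 μL / 12.317 = 280 μL

280 μL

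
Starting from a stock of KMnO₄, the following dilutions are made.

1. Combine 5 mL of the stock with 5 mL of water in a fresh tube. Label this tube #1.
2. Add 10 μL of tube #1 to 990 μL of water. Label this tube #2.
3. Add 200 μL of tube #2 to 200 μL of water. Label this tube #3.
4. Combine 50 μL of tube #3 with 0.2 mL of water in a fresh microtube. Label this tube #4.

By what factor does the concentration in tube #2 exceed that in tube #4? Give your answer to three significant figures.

Step 1: 5 mL + 5 mL = 10 mL total → factor 10/5 = 2
Step 2: 10 μL + 990 μL = 1000 μL total → factor 1000/10 = 100
Step 3: 200 μL + 200 μL = 400 μL total → factor 400/200 = 2
Step 4: 50 μL + 0.2 mL = 250 μL total → factor 250/50 = 5
Dilution factor to tube #2 = 200; to tube #4 = 2000
[tube #2]/[tube #4] = (factor to tube #4)/(factor to tube #2) = 2000/200 = 10.0

10.0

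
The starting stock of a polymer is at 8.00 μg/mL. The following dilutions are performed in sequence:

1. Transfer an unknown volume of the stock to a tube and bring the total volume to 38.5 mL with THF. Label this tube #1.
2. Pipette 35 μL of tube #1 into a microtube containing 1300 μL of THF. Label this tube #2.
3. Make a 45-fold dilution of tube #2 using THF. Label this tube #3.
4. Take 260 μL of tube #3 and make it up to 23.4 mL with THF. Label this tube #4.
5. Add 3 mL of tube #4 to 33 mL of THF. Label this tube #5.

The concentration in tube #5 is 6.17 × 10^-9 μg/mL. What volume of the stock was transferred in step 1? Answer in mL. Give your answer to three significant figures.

0.0550 mL

Step 1: v brought to 38.5 mL → factor = 38.5 mL/v
Step 2: 35 μL + 1300 μL = 1335 μL total → factor 1335/35 = 38.143
Step 3: 45-fold → factor 45
Step 4: 260 μL brought to 23.4 mL → factor 23400/260 = 90
Step 5: 3 mL + 33 mL = 36 mL total → factor 36/3 = 12
Product of known-step factors = 1.8537 × 10^6
Overall factor = 8.00 μg/mL / (6.17 × 10^-9 μg/mL) = 1.2966 × 10^9
Step-1 factor = 1.2966 × 10^9 / 1.8537 × 10^6 = 699.45
v = 38.5 mL / 699.45 = 0.0550 mL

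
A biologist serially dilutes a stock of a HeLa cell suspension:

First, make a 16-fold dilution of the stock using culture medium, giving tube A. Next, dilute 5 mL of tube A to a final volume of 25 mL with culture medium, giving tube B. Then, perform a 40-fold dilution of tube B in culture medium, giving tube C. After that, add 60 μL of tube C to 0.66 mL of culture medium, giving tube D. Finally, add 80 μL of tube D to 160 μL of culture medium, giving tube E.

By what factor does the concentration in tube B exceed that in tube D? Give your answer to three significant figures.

480

Step 1: 16-fold → factor 16
Step 2: 5 mL brought to 25 mL → factor 25/5 = 5
Step 3: 40-fold → factor 40
Step 4: 60 μL + 0.66 mL = 720 μL total → factor 720/60 = 12
Dilution factor to tube B = 80; to tube D = 38400
[tube B]/[tube D] = (factor to tube D)/(factor to tube B) = 38400/80 = 480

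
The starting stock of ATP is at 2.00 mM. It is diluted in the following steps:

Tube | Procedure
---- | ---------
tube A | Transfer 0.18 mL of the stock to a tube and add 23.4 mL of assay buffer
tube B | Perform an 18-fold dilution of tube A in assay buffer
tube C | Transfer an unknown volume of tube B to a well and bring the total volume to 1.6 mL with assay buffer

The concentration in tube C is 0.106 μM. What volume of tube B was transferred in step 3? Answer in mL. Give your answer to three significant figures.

0.200 mL

Step 1: 0.18 mL + 23.4 mL = 23.58 mL total → factor 23.58/0.18 = 131
Step 2: 18-fold → factor 18
Step 3: v brought to 1.6 mL → factor = 1.6 mL/v
Product of known-step factors = 2358
Overall factor = 2.00 mM / (0.106 μM) = 18868
Step-3 factor = 18868 / 2358 = 8.0017
v = 1.6 mL / 8.0017 = 0.200 mL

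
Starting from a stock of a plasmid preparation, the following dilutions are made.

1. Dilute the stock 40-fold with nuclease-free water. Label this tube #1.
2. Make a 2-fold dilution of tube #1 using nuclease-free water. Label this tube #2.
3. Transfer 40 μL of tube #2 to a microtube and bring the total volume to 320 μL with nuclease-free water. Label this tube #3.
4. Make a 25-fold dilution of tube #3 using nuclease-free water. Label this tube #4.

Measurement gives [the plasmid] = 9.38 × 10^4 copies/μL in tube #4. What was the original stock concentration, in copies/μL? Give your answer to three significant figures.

Step 1: 40-fold → factor 40
Step 2: 2-fold → factor 2
Step 3: 40 μL brought to 320 μL → factor 320/40 = 8
Step 4: 25-fold → factor 25
Overall dilution factor = 40 × 2 × 8 × 25 = 16000
Stock = 9.38 × 10^4 copies/μL × 16000 = 1.50 × 10^9 copies/μL

1.50 × 10^9 copies/μL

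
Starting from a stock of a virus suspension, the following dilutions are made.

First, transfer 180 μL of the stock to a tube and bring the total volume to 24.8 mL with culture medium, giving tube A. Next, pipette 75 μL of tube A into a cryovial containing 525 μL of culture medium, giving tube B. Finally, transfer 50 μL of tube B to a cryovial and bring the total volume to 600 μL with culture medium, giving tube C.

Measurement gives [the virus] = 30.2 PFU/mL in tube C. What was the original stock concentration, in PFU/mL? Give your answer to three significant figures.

Step 1: 180 μL brought to 24.8 mL → factor 24800/180 = 137.78
Step 2: 75 μL + 525 μL = 600 μL total → factor 600/75 = 8
Step 3: 50 μL brought to 600 μL → factor 600/50 = 12
Overall dilution factor = 137.78 × 8 × 12 = 13227
Stock = 30.2 PFU/mL × 13227 = 3.99 × 10^5 PFU/mL

3.99 × 10^5 PFU/mL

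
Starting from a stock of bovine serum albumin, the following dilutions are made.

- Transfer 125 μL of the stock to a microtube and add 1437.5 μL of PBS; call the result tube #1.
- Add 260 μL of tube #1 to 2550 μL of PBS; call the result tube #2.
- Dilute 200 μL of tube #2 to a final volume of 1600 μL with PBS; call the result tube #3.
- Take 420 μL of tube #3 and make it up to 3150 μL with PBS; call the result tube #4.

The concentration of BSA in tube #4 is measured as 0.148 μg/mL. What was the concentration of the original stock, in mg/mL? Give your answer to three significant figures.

Step 1: 125 μL + 1437.5 μL = 1562.5 μL total → factor 1562.5/125 = 12.5
Step 2: 260 μL + 2550 μL = 2810 μL total → factor 2810/260 = 10.808
Step 3: 200 μL brought to 1600 μL → factor 1600/200 = 8
Step 4: 420 μL brought to 3150 μL → factor 3150/420 = 7.5
Overall dilution factor = 12.5 × 10.808 × 8 × 7.5 = 8105.8
Stock = 0.148 μg/mL × 8105.8 = 1200 μg/mL = 1.20 mg/mL

1.20 mg/mL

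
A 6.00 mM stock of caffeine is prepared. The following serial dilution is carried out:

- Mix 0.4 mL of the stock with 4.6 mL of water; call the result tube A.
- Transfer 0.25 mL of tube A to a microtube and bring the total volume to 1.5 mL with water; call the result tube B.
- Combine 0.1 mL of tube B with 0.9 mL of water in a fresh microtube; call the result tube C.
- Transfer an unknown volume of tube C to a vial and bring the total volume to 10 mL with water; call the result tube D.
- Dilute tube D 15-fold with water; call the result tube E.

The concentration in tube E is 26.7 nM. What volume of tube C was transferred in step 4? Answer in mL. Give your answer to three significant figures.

0.501 mL

Step 1: 0.4 mL + 4.6 mL = 5 mL total → factor 5/0.4 = 12.5
Step 2: 0.25 mL brought to 1.5 mL → factor 1.5/0.25 = 6
Step 3: 0.1 mL + 0.9 mL = 1 mL total → factor 1/0.1 = 10
Step 4: v brought to 10 mL → factor = 10 mL/v
Step 5: 15-fold → factor 15
Product of known-step factors = 11250
Overall factor = 6.00 mM / (26.7 nM) = 2.2472 × 10^5
Step-4 factor = 2.2472 × 10^5 / 11250 = 19.975
v = 10 mL / 19.975 = 0.501 mL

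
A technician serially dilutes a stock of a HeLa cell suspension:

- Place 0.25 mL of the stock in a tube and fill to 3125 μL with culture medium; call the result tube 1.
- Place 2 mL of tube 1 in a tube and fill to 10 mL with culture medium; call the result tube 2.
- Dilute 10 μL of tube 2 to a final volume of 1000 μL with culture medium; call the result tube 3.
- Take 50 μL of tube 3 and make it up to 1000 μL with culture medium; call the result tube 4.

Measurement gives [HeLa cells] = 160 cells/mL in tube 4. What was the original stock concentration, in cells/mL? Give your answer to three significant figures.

2.00 × 10^7 cells/mL

Step 1: 0.25 mL brought to 3125 μL → factor 3.125/0.25 = 12.5
Step 2: 2 mL brought to 10 mL → factor 10/2 = 5
Step 3: 10 μL brought to 1000 μL → factor 1000/10 = 100
Step 4: 50 μL brought to 1000 μL → factor 1000/50 = 20
Overall dilution factor = 12.5 × 5 × 100 × 20 = 1.25 × 10^5
Stock = 160 cells/mL × 1.25 × 10^5 = 2.00 × 10^7 cells/mL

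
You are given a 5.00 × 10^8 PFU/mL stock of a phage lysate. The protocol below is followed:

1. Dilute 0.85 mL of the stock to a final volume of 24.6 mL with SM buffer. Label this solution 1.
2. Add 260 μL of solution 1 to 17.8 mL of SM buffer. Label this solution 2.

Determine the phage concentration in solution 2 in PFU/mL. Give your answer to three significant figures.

2.49 × 10^5 PFU/mL

Step 1: 0.85 mL brought to 24.6 mL → factor 24.6/0.85 = 28.941
Step 2: 260 μL + 17.8 mL = 18060 μL total → factor 18060/260 = 69.462
Overall dilution factor = 28.941 × 69.462 = 2010.3
Final = 5.00 × 10^8 PFU/mL / 2010.3 = 2.49 × 10^5 PFU/mL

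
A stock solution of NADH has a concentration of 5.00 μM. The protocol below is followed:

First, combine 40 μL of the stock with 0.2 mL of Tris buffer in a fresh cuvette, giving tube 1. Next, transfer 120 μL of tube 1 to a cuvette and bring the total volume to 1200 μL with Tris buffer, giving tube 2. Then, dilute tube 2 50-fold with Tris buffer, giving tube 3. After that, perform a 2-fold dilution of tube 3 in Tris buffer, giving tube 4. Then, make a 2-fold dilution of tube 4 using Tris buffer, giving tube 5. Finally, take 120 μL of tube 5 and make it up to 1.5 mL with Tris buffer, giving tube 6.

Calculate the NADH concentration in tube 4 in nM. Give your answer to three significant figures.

Step 1: 40 μL + 0.2 mL = 240 μL total → factor 240/40 = 6
Step 2: 120 μL brought to 1200 μL → factor 1200/120 = 10
Step 3: 50-fold → factor 50
Step 4: 2-fold → factor 2
Dilution factor through tube 4 = 6 × 10 × 50 × 2 = 6000
[tube 4] = 5.00 μM / 6000 = 0.0008333 μM = 0.833 nM

0.833 nM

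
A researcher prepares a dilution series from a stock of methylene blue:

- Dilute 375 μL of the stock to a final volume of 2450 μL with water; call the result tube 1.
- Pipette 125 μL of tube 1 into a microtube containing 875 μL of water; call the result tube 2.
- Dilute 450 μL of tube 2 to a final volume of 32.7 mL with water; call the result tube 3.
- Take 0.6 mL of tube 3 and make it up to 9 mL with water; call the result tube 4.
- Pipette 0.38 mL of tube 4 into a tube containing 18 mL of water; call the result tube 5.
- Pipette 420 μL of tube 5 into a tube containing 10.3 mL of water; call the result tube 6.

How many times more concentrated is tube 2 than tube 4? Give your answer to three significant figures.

1.09 × 10^3

Step 1: 375 μL brought to 2450 μL → factor 2450/375 = 6.5333
Step 2: 125 μL + 875 μL = 1000 μL total → factor 1000/125 = 8
Step 3: 450 μL brought to 32.7 mL → factor 32700/450 = 72.667
Step 4: 0.6 mL brought to 9 mL → factor 9/0.6 = 15
Dilution factor to tube 2 = 52.267; to tube 4 = 56971
[tube 2]/[tube 4] = (factor to tube 4)/(factor to tube 2) = 56971/52.267 = 1.09 × 10^3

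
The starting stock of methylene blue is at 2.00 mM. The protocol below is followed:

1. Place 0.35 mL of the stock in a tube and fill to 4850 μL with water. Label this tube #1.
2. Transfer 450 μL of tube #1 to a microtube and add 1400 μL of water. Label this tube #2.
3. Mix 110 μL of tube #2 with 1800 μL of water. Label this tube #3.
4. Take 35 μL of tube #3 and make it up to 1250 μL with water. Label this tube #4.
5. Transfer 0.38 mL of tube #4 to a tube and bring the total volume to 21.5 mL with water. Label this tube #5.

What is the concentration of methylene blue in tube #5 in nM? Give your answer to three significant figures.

1.00 nM

Step 1: 0.35 mL brought to 4850 μL → factor 4.85/0.35 = 13.857
Step 2: 450 μL + 1400 μL = 1850 μL total → factor 1850/450 = 4.1111
Step 3: 110 μL + 1800 μL = 1910 μL total → factor 1910/110 = 17.364
Step 4: 35 μL brought to 1250 μL → factor 1250/35 = 35.714
Step 5: 0.38 mL brought to 21.5 mL → factor 21.5/0.38 = 56.579
Dilution factor through tube #5 = 13.857 × 4.1111 × 17.364 × 35.714 × 56.579 = 1.9988 × 10^6
[tube #5] = 2.00 mM / 1.9988 × 10^6 = 1.001 × 10^-6 mM = 1.00 nM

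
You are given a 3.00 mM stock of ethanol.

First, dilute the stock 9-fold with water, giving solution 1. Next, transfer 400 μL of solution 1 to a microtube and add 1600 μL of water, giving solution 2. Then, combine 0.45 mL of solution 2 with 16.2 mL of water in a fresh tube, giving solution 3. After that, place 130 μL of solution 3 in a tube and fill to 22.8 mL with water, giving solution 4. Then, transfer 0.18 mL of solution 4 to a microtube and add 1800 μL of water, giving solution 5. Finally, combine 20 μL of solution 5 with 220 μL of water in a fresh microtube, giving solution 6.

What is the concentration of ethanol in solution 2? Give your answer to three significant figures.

Step 1: 9-fold → factor 9
Step 2: 400 μL + 1600 μL = 2000 μL total → factor 2000/400 = 5
Dilution factor through solution 2 = 9 × 5 = 45
[solution 2] = 3.00 mM / 45 = 0.0667 mM

0.0667 mM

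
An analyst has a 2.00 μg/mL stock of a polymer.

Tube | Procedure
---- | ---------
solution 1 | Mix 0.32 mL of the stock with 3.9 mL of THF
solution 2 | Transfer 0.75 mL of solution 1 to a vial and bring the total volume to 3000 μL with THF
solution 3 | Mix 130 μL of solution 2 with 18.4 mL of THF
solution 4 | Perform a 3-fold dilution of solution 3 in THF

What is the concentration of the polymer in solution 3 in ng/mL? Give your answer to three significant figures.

Step 1: 0.32 mL + 3.9 mL = 4.22 mL total → factor 4.22/0.32 = 13.188
Step 2: 0.75 mL brought to 3000 μL → factor 3/0.75 = 4
Step 3: 130 μL + 18.4 mL = 18530 μL total → factor 18530/130 = 142.54
Dilution factor through solution 3 = 13.188 × 4 × 142.54 = 7518.9
[solution 3] = 2.00 μg/mL / 7518.9 = 0.0002660 μg/mL = 0.266 ng/mL

0.266 ng/mL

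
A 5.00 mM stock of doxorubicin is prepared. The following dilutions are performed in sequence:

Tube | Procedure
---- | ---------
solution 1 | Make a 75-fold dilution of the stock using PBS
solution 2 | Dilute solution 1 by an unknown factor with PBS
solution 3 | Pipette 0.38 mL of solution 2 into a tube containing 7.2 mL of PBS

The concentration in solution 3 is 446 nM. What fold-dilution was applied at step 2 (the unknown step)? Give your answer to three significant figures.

7.49-fold

Step 1: 75-fold → factor 75
Step 2: unknown factor x
Step 3: 0.38 mL + 7.2 mL = 7.58 mL total → factor 7.58/0.38 = 19.947
Product of known-step factors = 1496.1
Overall factor = 5.00 mM / (446 nM) = 11211
x = 11211 / 1496.1 = 7.49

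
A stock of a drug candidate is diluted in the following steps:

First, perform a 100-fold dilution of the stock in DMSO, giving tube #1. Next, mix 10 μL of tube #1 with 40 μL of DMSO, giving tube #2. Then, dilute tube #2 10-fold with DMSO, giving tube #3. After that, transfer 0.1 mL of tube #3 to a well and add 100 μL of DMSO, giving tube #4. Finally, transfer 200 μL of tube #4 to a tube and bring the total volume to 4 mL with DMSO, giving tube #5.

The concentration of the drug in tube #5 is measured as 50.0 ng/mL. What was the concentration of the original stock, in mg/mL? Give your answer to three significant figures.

10.0 mg/mL

Step 1: 100-fold → factor 100
Step 2: 10 μL + 40 μL = 50 μL total → factor 50/10 = 5
Step 3: 10-fold → factor 10
Step 4: 0.1 mL + 100 μL = 0.2 mL total → factor 0.2/0.1 = 2
Step 5: 200 μL brought to 4 mL → factor 4000/200 = 20
Overall dilution factor = 100 × 5 × 10 × 2 × 20 = 2 × 10^5
Stock = 50.0 ng/mL × 2 × 10^5 = 1.000 × 10^7 ng/mL = 10.0 mg/mL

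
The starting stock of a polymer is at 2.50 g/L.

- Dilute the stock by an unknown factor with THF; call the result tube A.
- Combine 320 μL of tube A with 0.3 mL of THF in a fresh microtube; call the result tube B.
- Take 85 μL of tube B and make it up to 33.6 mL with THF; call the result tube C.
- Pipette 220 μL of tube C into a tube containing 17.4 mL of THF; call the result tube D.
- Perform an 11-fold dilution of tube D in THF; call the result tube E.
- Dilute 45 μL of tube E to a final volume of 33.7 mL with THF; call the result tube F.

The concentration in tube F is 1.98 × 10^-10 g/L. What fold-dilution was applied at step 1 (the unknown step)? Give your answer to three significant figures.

25.0-fold

Step 1: unknown factor x
Step 2: 320 μL + 0.3 mL = 620 μL total → factor 620/320 = 1.9375
Step 3: 85 μL brought to 33.6 mL → factor 33600/85 = 395.29
Step 4: 220 μL + 17.4 mL = 17620 μL total → factor 17620/220 = 80.091
Step 5: 11-fold → factor 11
Step 6: 45 μL brought to 33.7 mL → factor 33700/45 = 748.89
Product of known-step factors = 5.0531 × 10^8
Overall factor = 2.50 g/L / (1.98 × 10^-10 g/L) = 1.2626 × 10^10
x = 1.2626 × 10^10 / 5.0531 × 10^8 = 25.0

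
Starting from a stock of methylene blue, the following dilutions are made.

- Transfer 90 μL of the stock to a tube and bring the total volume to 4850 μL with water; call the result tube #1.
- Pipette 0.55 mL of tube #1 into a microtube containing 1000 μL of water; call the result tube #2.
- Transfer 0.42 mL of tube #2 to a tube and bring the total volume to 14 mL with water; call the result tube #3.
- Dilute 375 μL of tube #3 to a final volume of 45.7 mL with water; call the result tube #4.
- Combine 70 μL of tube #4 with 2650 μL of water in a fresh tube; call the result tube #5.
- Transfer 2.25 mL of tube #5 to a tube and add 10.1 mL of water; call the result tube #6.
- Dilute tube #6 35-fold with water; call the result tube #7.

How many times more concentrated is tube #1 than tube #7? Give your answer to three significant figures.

8.55 × 10^7

Step 1: 90 μL brought to 4850 μL → factor 4850/90 = 53.889
Step 2: 0.55 mL + 1000 μL = 1.55 mL total → factor 1.55/0.55 = 2.8182
Step 3: 0.42 mL brought to 14 mL → factor 14/0.42 = 33.333
Step 4: 375 μL brought to 45.7 mL → factor 45700/375 = 121.87
Step 5: 70 μL + 2650 μL = 2720 μL total → factor 2720/70 = 38.857
Step 6: 2.25 mL + 10.1 mL = 12.35 mL total → factor 12.35/2.25 = 5.4889
Step 7: 35-fold → factor 35
Dilution factor to tube #1 = 53.889; to tube #7 = 4.6053 × 10^9
[tube #1]/[tube #7] = (factor to tube #7)/(factor to tube #1) = 4.6053 × 10^9/53.889 = 8.55 × 10^7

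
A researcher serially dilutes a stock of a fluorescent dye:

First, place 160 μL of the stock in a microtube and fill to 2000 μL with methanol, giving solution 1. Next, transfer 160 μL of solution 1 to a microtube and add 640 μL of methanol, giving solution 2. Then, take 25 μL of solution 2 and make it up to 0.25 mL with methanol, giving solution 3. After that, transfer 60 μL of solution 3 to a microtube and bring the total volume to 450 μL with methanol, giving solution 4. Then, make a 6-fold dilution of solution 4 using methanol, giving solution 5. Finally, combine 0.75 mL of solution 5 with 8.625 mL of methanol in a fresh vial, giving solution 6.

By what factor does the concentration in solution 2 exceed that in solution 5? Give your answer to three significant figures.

Step 1: 160 μL brought to 2000 μL → factor 2000/160 = 12.5
Step 2: 160 μL + 640 μL = 800 μL total → factor 800/160 = 5
Step 3: 25 μL brought to 0.25 mL → factor 250/25 = 10
Step 4: 60 μL brought to 450 μL → factor 450/60 = 7.5
Step 5: 6-fold → factor 6
Dilution factor to solution 2 = 62.5; to solution 5 = 28125
[solution 2]/[solution 5] = (factor to solution 5)/(factor to solution 2) = 28125/62.5 = 450

450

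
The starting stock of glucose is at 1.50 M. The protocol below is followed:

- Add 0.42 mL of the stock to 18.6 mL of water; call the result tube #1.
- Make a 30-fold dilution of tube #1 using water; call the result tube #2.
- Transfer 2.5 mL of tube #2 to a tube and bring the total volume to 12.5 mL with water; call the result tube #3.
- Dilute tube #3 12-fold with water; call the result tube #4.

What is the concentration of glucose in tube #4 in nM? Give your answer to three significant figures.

Step 1: 0.42 mL + 18.6 mL = 19.02 mL total → factor 19.02/0.42 = 45.286
Step 2: 30-fold → factor 30
Step 3: 2.5 mL brought to 12.5 mL → factor 12.5/2.5 = 5
Step 4: 12-fold → factor 12
Overall dilution factor = 45.286 × 30 × 5 × 12 = 81514
Final = 1.50 M / 81514 = 1.840 × 10^-5 M = 1.84 × 10^4 nM

1.84 × 10^4 nM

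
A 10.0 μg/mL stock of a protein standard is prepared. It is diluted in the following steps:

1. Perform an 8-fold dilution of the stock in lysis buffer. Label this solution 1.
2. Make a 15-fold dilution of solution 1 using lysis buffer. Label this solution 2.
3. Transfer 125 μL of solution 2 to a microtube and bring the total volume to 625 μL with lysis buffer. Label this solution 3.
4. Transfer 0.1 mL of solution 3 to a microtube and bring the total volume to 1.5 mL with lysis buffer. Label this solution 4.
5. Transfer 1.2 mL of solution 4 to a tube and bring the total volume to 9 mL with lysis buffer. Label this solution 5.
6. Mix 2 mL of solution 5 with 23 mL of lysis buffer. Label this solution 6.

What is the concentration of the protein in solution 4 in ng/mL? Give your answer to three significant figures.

Step 1: 8-fold → factor 8
Step 2: 15-fold → factor 15
Step 3: 125 μL brought to 625 μL → factor 625/125 = 5
Step 4: 0.1 mL brought to 1.5 mL → factor 1.5/0.1 = 15
Dilution factor through solution 4 = 8 × 15 × 5 × 15 = 9000
[solution 4] = 10.0 μg/mL / 9000 = 0.001111 μg/mL = 1.11 ng/mL

1.11 ng/mL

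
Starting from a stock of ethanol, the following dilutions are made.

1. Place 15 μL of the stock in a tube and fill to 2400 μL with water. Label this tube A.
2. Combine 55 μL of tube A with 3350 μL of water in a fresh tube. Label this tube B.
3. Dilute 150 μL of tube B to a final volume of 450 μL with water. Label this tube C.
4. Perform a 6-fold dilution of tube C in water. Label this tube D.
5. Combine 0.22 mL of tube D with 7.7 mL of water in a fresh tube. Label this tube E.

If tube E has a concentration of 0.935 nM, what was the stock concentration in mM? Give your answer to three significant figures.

Step 1: 15 μL brought to 2400 μL → factor 2400/15 = 160
Step 2: 55 μL + 3350 μL = 3405 μL total → factor 3405/55 = 61.909
Step 3: 150 μL brought to 450 μL → factor 450/150 = 3
Step 4: 6-fold → factor 6
Step 5: 0.22 mL + 7.7 mL = 7.92 mL total → factor 7.92/0.22 = 36
Overall dilution factor = 160 × 61.909 × 3 × 6 × 36 = 6.4187 × 10^6
Stock = 0.935 nM × 6.4187 × 10^6 = 6.002 × 10^6 nM = 6.00 mM

6.00 mM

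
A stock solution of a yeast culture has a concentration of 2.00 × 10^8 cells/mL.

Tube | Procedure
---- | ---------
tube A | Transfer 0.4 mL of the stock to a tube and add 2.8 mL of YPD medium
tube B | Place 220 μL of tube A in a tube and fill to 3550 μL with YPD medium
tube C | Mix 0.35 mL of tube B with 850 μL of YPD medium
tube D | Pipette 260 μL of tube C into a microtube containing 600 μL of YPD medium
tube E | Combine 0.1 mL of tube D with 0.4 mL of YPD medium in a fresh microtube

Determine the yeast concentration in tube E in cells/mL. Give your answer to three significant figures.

Step 1: 0.4 mL + 2.8 mL = 3.2 mL total → factor 3.2/0.4 = 8
Step 2: 220 μL brought to 3550 μL → factor 3550/220 = 16.136
Step 3: 0.35 mL + 850 μL = 1.2 mL total → factor 1.2/0.35 = 3.4286
Step 4: 260 μL + 600 μL = 860 μL total → factor 860/260 = 3.3077
Step 5: 0.1 mL + 0.4 mL = 0.5 mL total → factor 0.5/0.1 = 5
Overall dilution factor = 8 × 16.136 × 3.4286 × 3.3077 × 5 = 7319.9
Final = 2.00 × 10^8 cells/mL / 7319.9 = 2.73 × 10^4 cells/mL

2.73 × 10^4 cells/mL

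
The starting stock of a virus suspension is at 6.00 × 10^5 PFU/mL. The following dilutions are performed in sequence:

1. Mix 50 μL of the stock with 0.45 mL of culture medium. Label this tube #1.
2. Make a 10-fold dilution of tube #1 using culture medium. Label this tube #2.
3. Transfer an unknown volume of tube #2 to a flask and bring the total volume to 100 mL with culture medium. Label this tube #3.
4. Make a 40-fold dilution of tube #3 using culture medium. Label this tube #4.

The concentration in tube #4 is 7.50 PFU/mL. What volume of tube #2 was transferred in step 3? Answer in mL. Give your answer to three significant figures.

Step 1: 50 μL + 0.45 mL = 500 μL total → factor 500/50 = 10
Step 2: 10-fold → factor 10
Step 3: v brought to 100 mL → factor = 100 mL/v
Step 4: 40-fold → factor 40
Product of known-step factors = 4000
Overall factor = 6.00 × 10^5 PFU/mL / (7.50 PFU/mL) = 80000
Step-3 factor = 80000 / 4000 = 20
v = 100 mL / 20 = 5.00 mL

5.00 mL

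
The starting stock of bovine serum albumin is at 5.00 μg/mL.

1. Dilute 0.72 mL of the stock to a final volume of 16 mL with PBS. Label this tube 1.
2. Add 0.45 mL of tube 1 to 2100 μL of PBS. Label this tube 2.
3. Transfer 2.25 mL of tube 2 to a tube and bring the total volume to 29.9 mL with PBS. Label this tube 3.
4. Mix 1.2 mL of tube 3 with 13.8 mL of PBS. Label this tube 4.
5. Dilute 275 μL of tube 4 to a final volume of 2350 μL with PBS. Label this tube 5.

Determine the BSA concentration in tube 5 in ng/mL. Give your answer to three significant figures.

Step 1: 0.72 mL brought to 16 mL → factor 16/0.72 = 22.222
Step 2: 0.45 mL + 2100 μL = 2.55 mL total → factor 2.55/0.45 = 5.6667
Step 3: 2.25 mL brought to 29.9 mL → factor 29.9/2.25 = 13.289
Step 4: 1.2 mL + 13.8 mL = 15 mL total → factor 15/1.2 = 12.5
Step 5: 275 μL brought to 2350 μL → factor 2350/275 = 8.5455
Overall dilution factor = 22.222 × 5.6667 × 13.289 × 12.5 × 8.5455 = 1.7875 × 10^5
Final = 5.00 μg/mL / 1.7875 × 10^5 = 2.797 × 10^-5 μg/mL = 0.0280 ng/mL

0.0280 ng/mL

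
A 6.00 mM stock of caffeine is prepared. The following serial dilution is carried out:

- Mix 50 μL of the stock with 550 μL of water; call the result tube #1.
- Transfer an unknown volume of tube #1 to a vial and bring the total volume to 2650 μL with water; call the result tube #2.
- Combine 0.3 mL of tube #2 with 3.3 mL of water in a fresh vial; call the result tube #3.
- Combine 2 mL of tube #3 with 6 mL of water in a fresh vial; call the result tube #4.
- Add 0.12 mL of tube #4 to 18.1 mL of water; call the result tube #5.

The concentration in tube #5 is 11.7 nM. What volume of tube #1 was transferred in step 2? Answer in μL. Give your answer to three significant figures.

Step 1: 50 μL + 550 μL = 600 μL total → factor 600/50 = 12
Step 2: v brought to 2650 μL → factor = 2650 μL/v
Step 3: 0.3 mL + 3.3 mL = 3.6 mL total → factor 3.6/0.3 = 12
Step 4: 2 mL + 6 mL = 8 mL total → factor 8/2 = 4
Step 5: 0.12 mL + 18.1 mL = 18.22 mL total → factor 18.22/0.12 = 151.83
Product of known-step factors = 87456
Overall factor = 6.00 mM / (11.7 nM) = 5.1282 × 10^5
Step-2 factor = 5.1282 × 10^5 / 87456 = 5.8638
v = 2650 μL / 5.8638 = 452 μL

452 μL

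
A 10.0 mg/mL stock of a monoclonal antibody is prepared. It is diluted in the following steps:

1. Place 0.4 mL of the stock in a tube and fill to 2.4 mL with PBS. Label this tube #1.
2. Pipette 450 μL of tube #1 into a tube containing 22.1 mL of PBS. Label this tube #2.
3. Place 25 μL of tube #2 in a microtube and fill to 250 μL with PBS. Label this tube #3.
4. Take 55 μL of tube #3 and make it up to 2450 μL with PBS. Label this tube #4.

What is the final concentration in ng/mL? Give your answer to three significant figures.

74.7 ng/mL

Step 1: 0.4 mL brought to 2.4 mL → factor 2.4/0.4 = 6
Step 2: 450 μL + 22.1 mL = 22550 μL total → factor 22550/450 = 50.111
Step 3: 25 μL brought to 250 μL → factor 250/25 = 10
Step 4: 55 μL brought to 2450 μL → factor 2450/55 = 44.545
Overall dilution factor = 6 × 50.111 × 10 × 44.545 = 1.3393 × 10^5
Final = 10.0 mg/mL / 1.3393 × 10^5 = 7.466 × 10^-5 mg/mL = 74.7 ng/mL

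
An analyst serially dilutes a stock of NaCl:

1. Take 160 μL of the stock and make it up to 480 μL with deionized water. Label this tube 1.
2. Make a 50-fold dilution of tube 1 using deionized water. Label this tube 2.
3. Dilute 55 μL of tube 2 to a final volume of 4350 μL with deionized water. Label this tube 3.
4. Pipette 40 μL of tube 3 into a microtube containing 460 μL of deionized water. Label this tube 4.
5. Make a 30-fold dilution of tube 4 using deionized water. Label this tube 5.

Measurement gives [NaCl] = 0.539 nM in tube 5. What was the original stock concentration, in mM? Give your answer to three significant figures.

Step 1: 160 μL brought to 480 μL → factor 480/160 = 3
Step 2: 50-fold → factor 50
Step 3: 55 μL brought to 4350 μL → factor 4350/55 = 79.091
Step 4: 40 μL + 460 μL = 500 μL total → factor 500/40 = 12.5
Step 5: 30-fold → factor 30
Overall dilution factor = 3 × 50 × 79.091 × 12.5 × 30 = 4.4489 × 10^6
Stock = 0.539 nM × 4.4489 × 10^6 = 2.398 × 10^6 nM = 2.40 mM

2.40 mM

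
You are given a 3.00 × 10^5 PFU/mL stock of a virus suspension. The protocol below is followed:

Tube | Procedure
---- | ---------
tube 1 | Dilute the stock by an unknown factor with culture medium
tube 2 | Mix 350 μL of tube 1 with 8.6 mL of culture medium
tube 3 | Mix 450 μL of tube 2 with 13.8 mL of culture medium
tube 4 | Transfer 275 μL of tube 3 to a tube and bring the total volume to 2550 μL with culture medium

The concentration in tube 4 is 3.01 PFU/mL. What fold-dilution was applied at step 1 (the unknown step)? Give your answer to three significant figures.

13.3-fold

Step 1: unknown factor x
Step 2: 350 μL + 8.6 mL = 8950 μL total → factor 8950/350 = 25.571
Step 3: 450 μL + 13.8 mL = 14250 μL total → factor 14250/450 = 31.667
Step 4: 275 μL brought to 2550 μL → factor 2550/275 = 9.2727
Product of known-step factors = 7508.7
Overall factor = 3.00 × 10^5 PFU/mL / (3.01 PFU/mL) = 99668
x = 99668 / 7508.7 = 13.3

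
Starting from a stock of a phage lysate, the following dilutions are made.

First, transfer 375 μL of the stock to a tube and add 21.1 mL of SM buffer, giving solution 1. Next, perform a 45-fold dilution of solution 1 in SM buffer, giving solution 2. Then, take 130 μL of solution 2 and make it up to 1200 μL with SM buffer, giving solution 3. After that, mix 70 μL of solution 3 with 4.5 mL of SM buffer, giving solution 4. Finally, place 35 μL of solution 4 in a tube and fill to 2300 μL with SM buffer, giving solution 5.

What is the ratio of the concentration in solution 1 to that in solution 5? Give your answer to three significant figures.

Step 1: 375 μL + 21.1 mL = 21475 μL total → factor 21475/375 = 57.267
Step 2: 45-fold → factor 45
Step 3: 130 μL brought to 1200 μL → factor 1200/130 = 9.2308
Step 4: 70 μL + 4.5 mL = 4570 μL total → factor 4570/70 = 65.286
Step 5: 35 μL brought to 2300 μL → factor 2300/35 = 65.714
Dilution factor to solution 1 = 57.267; to solution 5 = 1.0205 × 10^8
[solution 1]/[solution 5] = (factor to solution 5)/(factor to solution 1) = 1.0205 × 10^8/57.267 = 1.78 × 10^6

1.78 × 10^6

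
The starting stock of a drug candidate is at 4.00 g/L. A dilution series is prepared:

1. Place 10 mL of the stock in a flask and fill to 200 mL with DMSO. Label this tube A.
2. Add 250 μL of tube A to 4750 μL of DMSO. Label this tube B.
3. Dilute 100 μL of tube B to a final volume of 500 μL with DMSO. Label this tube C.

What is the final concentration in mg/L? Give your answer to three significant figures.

Step 1: 10 mL brought to 200 mL → factor 200/10 = 20
Step 2: 250 μL + 4750 μL = 5000 μL total → factor 5000/250 = 20
Step 3: 100 μL brought to 500 μL → factor 500/100 = 5
Overall dilution factor = 20 × 20 × 5 = 2000
Final = 4.00 g/L / 2000 = 0.002000 g/L = 2.00 mg/L

2.00 mg/L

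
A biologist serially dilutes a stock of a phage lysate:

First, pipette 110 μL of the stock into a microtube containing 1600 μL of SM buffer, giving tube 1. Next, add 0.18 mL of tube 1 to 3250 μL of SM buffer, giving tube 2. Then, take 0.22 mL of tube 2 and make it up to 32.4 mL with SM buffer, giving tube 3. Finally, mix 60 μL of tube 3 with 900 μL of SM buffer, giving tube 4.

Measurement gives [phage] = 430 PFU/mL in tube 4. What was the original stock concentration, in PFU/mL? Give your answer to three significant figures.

3.00 × 10^8 PFU/mL

Step 1: 110 μL + 1600 μL = 1710 μL total → factor 1710/110 = 15.545
Step 2: 0.18 mL + 3250 μL = 3.43 mL total → factor 3.43/0.18 = 19.056
Step 3: 0.22 mL brought to 32.4 mL → factor 32.4/0.22 = 147.27
Step 4: 60 μL + 900 μL = 960 μL total → factor 960/60 = 16
Overall dilution factor = 15.545 × 19.056 × 147.27 × 16 = 6.9802 × 10^5
Stock = 430 PFU/mL × 6.9802 × 10^5 = 3.00 × 10^8 PFU/mL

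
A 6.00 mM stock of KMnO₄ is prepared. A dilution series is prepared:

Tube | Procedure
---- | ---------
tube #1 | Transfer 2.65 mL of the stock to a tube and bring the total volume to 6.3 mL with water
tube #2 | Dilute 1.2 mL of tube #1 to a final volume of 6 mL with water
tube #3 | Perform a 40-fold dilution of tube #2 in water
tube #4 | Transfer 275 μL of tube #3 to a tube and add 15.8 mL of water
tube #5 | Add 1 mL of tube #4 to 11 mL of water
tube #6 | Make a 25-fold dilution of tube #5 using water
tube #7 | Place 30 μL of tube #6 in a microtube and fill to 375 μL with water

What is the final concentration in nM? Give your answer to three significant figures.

0.0576 nM

Step 1: 2.65 mL brought to 6.3 mL → factor 6.3/2.65 = 2.3774
Step 2: 1.2 mL brought to 6 mL → factor 6/1.2 = 5
Step 3: 40-fold → factor 40
Step 4: 275 μL + 15.8 mL = 16075 μL total → factor 16075/275 = 58.455
Step 5: 1 mL + 11 mL = 12 mL total → factor 12/1 = 12
Step 6: 25-fold → factor 25
Step 7: 30 μL brought to 375 μL → factor 375/30 = 12.5
Overall dilution factor = 2.3774 × 5 × 40 × 58.455 × 12 × 25 × 12.5 = 1.0423 × 10^8
Final = 6.00 mM / 1.0423 × 10^8 = 5.757 × 10^-8 mM = 0.0576 nM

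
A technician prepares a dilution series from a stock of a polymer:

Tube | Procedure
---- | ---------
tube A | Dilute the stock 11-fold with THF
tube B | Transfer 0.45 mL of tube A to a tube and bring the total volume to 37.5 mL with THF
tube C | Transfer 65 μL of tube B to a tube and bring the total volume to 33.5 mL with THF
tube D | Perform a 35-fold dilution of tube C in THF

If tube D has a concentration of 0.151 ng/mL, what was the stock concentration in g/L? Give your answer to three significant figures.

2.50 g/L

Step 1: 11-fold → factor 11
Step 2: 0.45 mL brought to 37.5 mL → factor 37.5/0.45 = 83.333
Step 3: 65 μL brought to 33.5 mL → factor 33500/65 = 515.38
Step 4: 35-fold → factor 35
Overall dilution factor = 11 × 83.333 × 515.38 × 35 = 1.6535 × 10^7
Stock = 0.151 ng/mL × 1.6535 × 10^7 = 2.497 × 10^6 ng/mL = 2.50 g/L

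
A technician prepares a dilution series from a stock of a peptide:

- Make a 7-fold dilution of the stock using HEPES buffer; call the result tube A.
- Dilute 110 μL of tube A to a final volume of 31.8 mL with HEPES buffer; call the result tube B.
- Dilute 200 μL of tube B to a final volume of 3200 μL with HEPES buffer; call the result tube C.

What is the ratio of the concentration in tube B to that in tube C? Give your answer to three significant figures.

16.0

Step 1: 7-fold → factor 7
Step 2: 110 μL brought to 31.8 mL → factor 31800/110 = 289.09
Step 3: 200 μL brought to 3200 μL → factor 3200/200 = 16
Dilution factor to tube B = 2023.6; to tube C = 32378
[tube B]/[tube C] = (factor to tube C)/(factor to tube B) = 32378/2023.6 = 16.0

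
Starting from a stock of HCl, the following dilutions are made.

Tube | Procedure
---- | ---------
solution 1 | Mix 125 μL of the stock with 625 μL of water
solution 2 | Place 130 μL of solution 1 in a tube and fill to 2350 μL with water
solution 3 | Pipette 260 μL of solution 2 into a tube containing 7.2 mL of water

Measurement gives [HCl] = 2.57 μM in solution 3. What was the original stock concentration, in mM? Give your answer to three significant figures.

Step 1: 125 μL + 625 μL = 750 μL total → factor 750/125 = 6
Step 2: 130 μL brought to 2350 μL → factor 2350/130 = 18.077
Step 3: 260 μL + 7.2 mL = 7460 μL total → factor 7460/260 = 28.692
Overall dilution factor = 6 × 18.077 × 28.692 = 3112
Stock = 2.57 μM × 3112 = 7998 μM = 8.00 mM

8.00 mM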